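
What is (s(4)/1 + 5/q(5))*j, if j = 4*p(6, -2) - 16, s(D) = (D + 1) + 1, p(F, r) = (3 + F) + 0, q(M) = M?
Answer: 140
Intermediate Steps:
p(F, r) = 3 + F
s(D) = 2 + D (s(D) = (1 + D) + 1 = 2 + D)
j = 20 (j = 4*(3 + 6) - 16 = 4*9 - 16 = 36 - 16 = 20)
(s(4)/1 + 5/q(5))*j = ((2 + 4)/1 + 5/5)*20 = (6*1 + 5*(⅕))*20 = (6 + 1)*20 = 7*20 = 140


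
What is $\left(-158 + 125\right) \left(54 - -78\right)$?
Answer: $-4356$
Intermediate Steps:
$\left(-158 + 125\right) \left(54 - -78\right) = - 33 \left(54 + 78\right) = \left(-33\right) 132 = -4356$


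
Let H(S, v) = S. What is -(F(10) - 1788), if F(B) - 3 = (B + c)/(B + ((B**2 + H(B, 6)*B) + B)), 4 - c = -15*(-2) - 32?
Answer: 98171/55 ≈ 1784.9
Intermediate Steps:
c = 6 (c = 4 - (-15*(-2) - 32) = 4 - (30 - 32) = 4 - 1*(-2) = 4 + 2 = 6)
F(B) = 3 + (6 + B)/(2*B + 2*B**2) (F(B) = 3 + (B + 6)/(B + ((B**2 + B*B) + B)) = 3 + (6 + B)/(B + ((B**2 + B**2) + B)) = 3 + (6 + B)/(B + (2*B**2 + B)) = 3 + (6 + B)/(B + (B + 2*B**2)) = 3 + (6 + B)/(2*B + 2*B**2))
-(F(10) - 1788) = -((1/2)*(6 + 6*10**2 + 7*10)/(10*(1 + 10)) - 1788) = -((1/2)*(1/10)*(6 + 6*100 + 70)/11 - 1788) = -((1/2)*(1/10)*(1/11)*(6 + 600 + 70) - 1788) = -((1/2)*(1/10)*(1/11)*676 - 1788) = -(169/55 - 1788) = -1*(-98171/55) = 98171/55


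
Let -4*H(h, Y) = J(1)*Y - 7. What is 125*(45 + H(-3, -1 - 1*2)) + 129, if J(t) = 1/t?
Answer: 12133/2 ≈ 6066.5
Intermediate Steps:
H(h, Y) = 7/4 - Y/4 (H(h, Y) = -(Y/1 - 7)/4 = -(1*Y - 7)/4 = -(Y - 7)/4 = -(-7 + Y)/4 = 7/4 - Y/4)
125*(45 + H(-3, -1 - 1*2)) + 129 = 125*(45 + (7/4 - (-1 - 1*2)/4)) + 129 = 125*(45 + (7/4 - (-1 - 2)/4)) + 129 = 125*(45 + (7/4 - ¼*(-3))) + 129 = 125*(45 + (7/4 + ¾)) + 129 = 125*(45 + 5/2) + 129 = 125*(95/2) + 129 = 11875/2 + 129 = 12133/2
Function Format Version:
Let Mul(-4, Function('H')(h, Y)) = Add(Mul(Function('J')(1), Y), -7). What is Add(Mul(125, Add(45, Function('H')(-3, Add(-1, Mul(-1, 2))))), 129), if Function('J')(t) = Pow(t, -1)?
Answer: Rational(12133, 2) ≈ 6066.5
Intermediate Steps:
Function('H')(h, Y) = Add(Rational(7, 4), Mul(Rational(-1, 4), Y)) (Function('H')(h, Y) = Mul(Rational(-1, 4), Add(Mul(Pow(1, -1), Y), -7)) = Mul(Rational(-1, 4), Add(Mul(1, Y), -7)) = Mul(Rational(-1, 4), Add(Y, -7)) = Mul(Rational(-1, 4), Add(-7, Y)) = Add(Rational(7, 4), Mul(Rational(-1, 4), Y)))
Add(Mul(125, Add(45, Function('H')(-3, Add(-1, Mul(-1, 2))))), 129) = Add(Mul(125, Add(45, Add(Rational(7, 4), Mul(Rational(-1, 4), Add(-1, Mul(-1, 2)))))), 129) = Add(Mul(125, Add(45, Add(Rational(7, 4), Mul(Rational(-1, 4), Add(-1, -2))))), 129) = Add(Mul(125, Add(45, Add(Rational(7, 4), Mul(Rational(-1, 4), -3)))), 129) = Add(Mul(125, Add(45, Add(Rational(7, 4), Rational(3, 4)))), 129) = Add(Mul(125, Add(45, Rational(5, 2))), 129) = Add(Mul(125, Rational(95, 2)), 129) = Add(Rational(11875, 2), 129) = Rational(12133, 2)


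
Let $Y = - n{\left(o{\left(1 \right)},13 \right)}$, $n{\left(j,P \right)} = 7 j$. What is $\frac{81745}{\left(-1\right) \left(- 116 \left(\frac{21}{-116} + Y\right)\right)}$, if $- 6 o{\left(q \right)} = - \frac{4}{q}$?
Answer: $- \frac{245235}{1687} \approx -145.37$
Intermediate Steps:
$o{\left(q \right)} = \frac{2}{3 q}$ ($o{\left(q \right)} = - \frac{\left(-4\right) \frac{1}{q}}{6} = \frac{2}{3 q}$)
$Y = - \frac{14}{3}$ ($Y = - 7 \frac{2}{3 \cdot 1} = - 7 \cdot \frac{2}{3} \cdot 1 = - \frac{7 \cdot 2}{3} = \left(-1\right) \frac{14}{3} = - \frac{14}{3} \approx -4.6667$)
$\frac{81745}{\left(-1\right) \left(- 116 \left(\frac{21}{-116} + Y\right)\right)} = \frac{81745}{\left(-1\right) \left(- 116 \left(\frac{21}{-116} - \frac{14}{3}\right)\right)} = \frac{81745}{\left(-1\right) \left(- 116 \left(21 \left(- \frac{1}{116}\right) - \frac{14}{3}\right)\right)} = \frac{81745}{\left(-1\right) \left(- 116 \left(- \frac{21}{116} - \frac{14}{3}\right)\right)} = \frac{81745}{\left(-1\right) \left(\left(-116\right) \left(- \frac{1687}{348}\right)\right)} = \frac{81745}{\left(-1\right) \frac{1687}{3}} = \frac{81745}{- \frac{1687}{3}} = 81745 \left(- \frac{3}{1687}\right) = - \frac{245235}{1687}$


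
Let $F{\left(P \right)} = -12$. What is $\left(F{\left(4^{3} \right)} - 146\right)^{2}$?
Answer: $24964$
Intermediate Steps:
$\left(F{\left(4^{3} \right)} - 146\right)^{2} = \left(-12 - 146\right)^{2} = \left(-158\right)^{2} = 24964$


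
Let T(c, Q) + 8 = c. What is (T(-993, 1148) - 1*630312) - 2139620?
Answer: -2770933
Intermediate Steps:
T(c, Q) = -8 + c
(T(-993, 1148) - 1*630312) - 2139620 = ((-8 - 993) - 1*630312) - 2139620 = (-1001 - 630312) - 2139620 = -631313 - 2139620 = -2770933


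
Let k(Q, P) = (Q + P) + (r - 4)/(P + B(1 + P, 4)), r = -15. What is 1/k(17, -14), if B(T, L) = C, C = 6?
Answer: 8/43 ≈ 0.18605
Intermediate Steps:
B(T, L) = 6
k(Q, P) = P + Q - 19/(6 + P) (k(Q, P) = (Q + P) + (-15 - 4)/(P + 6) = (P + Q) - 19/(6 + P) = P + Q - 19/(6 + P))
1/k(17, -14) = 1/((-19 + (-14)**2 + 6*(-14) + 6*17 - 14*17)/(6 - 14)) = 1/((-19 + 196 - 84 + 102 - 238)/(-8)) = 1/(-1/8*(-43)) = 1/(43/8) = 8/43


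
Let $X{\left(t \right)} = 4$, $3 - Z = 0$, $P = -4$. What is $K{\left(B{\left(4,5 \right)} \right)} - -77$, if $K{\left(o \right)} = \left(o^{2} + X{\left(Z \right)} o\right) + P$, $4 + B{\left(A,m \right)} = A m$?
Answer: $393$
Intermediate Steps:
$Z = 3$ ($Z = 3 - 0 = 3 + 0 = 3$)
$B{\left(A,m \right)} = -4 + A m$
$K{\left(o \right)} = -4 + o^{2} + 4 o$ ($K{\left(o \right)} = \left(o^{2} + 4 o\right) - 4 = -4 + o^{2} + 4 o$)
$K{\left(B{\left(4,5 \right)} \right)} - -77 = \left(-4 + \left(-4 + 4 \cdot 5\right)^{2} + 4 \left(-4 + 4 \cdot 5\right)\right) - -77 = \left(-4 + \left(-4 + 20\right)^{2} + 4 \left(-4 + 20\right)\right) + 77 = \left(-4 + 16^{2} + 4 \cdot 16\right) + 77 = \left(-4 + 256 + 64\right) + 77 = 316 + 77 = 393$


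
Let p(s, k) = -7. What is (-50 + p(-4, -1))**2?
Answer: 3249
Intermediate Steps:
(-50 + p(-4, -1))**2 = (-50 - 7)**2 = (-57)**2 = 3249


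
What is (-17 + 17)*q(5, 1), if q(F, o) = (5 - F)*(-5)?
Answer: 0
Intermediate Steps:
q(F, o) = -25 + 5*F
(-17 + 17)*q(5, 1) = (-17 + 17)*(-25 + 5*5) = 0*(-25 + 25) = 0*0 = 0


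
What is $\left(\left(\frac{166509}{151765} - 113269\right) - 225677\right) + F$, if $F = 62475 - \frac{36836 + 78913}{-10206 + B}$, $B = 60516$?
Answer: $- \frac{46909942843041}{169673270} \approx -2.7647 \cdot 10^{5}$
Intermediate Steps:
$F = \frac{349222389}{5590}$ ($F = 62475 - \frac{36836 + 78913}{-10206 + 60516} = 62475 - \frac{115749}{50310} = 62475 - 115749 \cdot \frac{1}{50310} = 62475 - \frac{12861}{5590} = \frac{349222389}{5590} \approx 62473.0$)
$\left(\left(\frac{166509}{151765} - 113269\right) - 225677\right) + F = \left(\left(\frac{166509}{151765} - 113269\right) - 225677\right) + \frac{349222389}{5590} = \left(- \frac{17190103276}{151765} - 225677\right) + \frac{349222389}{5590} = - \frac{51439973181}{151765} + \frac{349222389}{5590} = - \frac{46909942843041}{169673270}$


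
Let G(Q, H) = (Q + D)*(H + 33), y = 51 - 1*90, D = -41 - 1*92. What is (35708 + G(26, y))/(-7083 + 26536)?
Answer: 36350/19453 ≈ 1.8686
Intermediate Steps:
D = -133 (D = -41 - 92 = -133)
y = -39 (y = 51 - 90 = -39)
G(Q, H) = (-133 + Q)*(33 + H) (G(Q, H) = (Q - 133)*(H + 33) = (-133 + Q)*(33 + H))
(35708 + G(26, y))/(-7083 + 26536) = (35708 + (-4389 - 133*(-39) + 33*26 - 39*26))/(-7083 + 26536) = (35708 + (-4389 + 5187 + 858 - 1014))/19453 = (35708 + 642)*(1/19453) = 36350*(1/19453) = 36350/19453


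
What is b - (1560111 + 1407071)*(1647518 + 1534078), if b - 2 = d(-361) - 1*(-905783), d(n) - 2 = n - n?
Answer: -9440373476685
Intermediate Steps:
d(n) = 2 (d(n) = 2 + (n - n) = 2 + 0 = 2)
b = 905787 (b = 2 + (2 - 1*(-905783)) = 2 + (2 + 905783) = 2 + 905785 = 905787)
b - (1560111 + 1407071)*(1647518 + 1534078) = 905787 - (1560111 + 1407071)*(1647518 + 1534078) = 905787 - 2967182*3181596 = 905787 - 1*9440374382472 = 905787 - 9440374382472 = -9440373476685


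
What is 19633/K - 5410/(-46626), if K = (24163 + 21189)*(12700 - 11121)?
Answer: 194164939769/1669462766904 ≈ 0.11630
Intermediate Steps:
K = 71610808 (K = 45352*1579 = 71610808)
19633/K - 5410/(-46626) = 19633/71610808 - 5410/(-46626) = 19633*(1/71610808) - 5410*(-1/46626) = 19633/71610808 + 2705/23313 = 194164939769/1669462766904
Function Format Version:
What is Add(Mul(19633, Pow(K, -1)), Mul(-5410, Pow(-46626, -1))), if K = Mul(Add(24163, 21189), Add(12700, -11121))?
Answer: Rational(194164939769, 1669462766904) ≈ 0.11630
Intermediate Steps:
K = 71610808 (K = Mul(45352, 1579) = 71610808)
Add(Mul(19633, Pow(K, -1)), Mul(-5410, Pow(-46626, -1))) = Add(Mul(19633, Pow(71610808, -1)), Mul(-5410, Pow(-46626, -1))) = Add(Mul(19633, Rational(1, 71610808)), Mul(-5410, Rational(-1, 46626))) = Add(Rational(19633, 71610808), Rational(2705, 23313)) = Rational(194164939769, 1669462766904)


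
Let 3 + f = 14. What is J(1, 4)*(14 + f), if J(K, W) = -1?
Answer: -25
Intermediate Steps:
f = 11 (f = -3 + 14 = 11)
J(1, 4)*(14 + f) = -(14 + 11) = -1*25 = -25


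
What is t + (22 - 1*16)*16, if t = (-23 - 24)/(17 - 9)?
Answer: 721/8 ≈ 90.125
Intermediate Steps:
t = -47/8 ≈ -5.8750
t + (22 - 1*16)*16 = -47/8 + (22 - 1*16)*16 = -47/8 + (22 - 16)*16 = -47/8 + 6*16 = -47/8 + 96 = 721/8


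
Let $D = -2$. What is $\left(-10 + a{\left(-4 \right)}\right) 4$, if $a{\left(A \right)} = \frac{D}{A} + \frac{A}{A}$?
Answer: $-34$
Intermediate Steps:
$a{\left(A \right)} = 1 - \frac{2}{A}$ ($a{\left(A \right)} = - \frac{2}{A} + \frac{A}{A} = - \frac{2}{A} + 1 = 1 - \frac{2}{A}$)
$\left(-10 + a{\left(-4 \right)}\right) 4 = \left(-10 + \frac{-2 - 4}{-4}\right) 4 = \left(-10 - - \frac{3}{2}\right) 4 = \left(-10 + \frac{3}{2}\right) 4 = \left(- \frac{17}{2}\right) 4 = -34$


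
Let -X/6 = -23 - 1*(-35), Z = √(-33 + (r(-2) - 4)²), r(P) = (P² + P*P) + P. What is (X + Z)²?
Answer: (72 - I*√29)² ≈ 5155.0 - 775.46*I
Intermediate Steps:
r(P) = P + 2*P² (r(P) = (P² + P²) + P = 2*P² + P = P + 2*P²)
Z = I*√29 (Z = √(-33 + (-2*(1 + 2*(-2)) - 4)²) = √(-33 + (-2*(1 - 4) - 4)²) = √(-33 + (-2*(-3) - 4)²) = √(-33 + (6 - 4)²) = √(-33 + 2²) = √(-33 + 4) = √(-29) = I*√29 ≈ 5.3852*I)
X = -72 (X = -6*(-23 - 1*(-35)) = -6*(-23 + 35) = -6*12 = -72)
(X + Z)² = (-72 + I*√29)²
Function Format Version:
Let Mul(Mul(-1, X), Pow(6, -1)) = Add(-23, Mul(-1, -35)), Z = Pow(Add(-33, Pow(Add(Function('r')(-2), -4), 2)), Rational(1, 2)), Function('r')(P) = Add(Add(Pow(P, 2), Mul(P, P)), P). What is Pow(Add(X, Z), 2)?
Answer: Pow(Add(72, Mul(-1, I, Pow(29, Rational(1, 2)))), 2) ≈ Add(5155.0, Mul(-775.46, I))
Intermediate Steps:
Function('r')(P) = Add(P, Mul(2, Pow(P, 2))) (Function('r')(P) = Add(Add(Pow(P, 2), Pow(P, 2)), P) = Add(Mul(2, Pow(P, 2)), P) = Add(P, Mul(2, Pow(P, 2))))
Z = Mul(I, Pow(29, Rational(1, 2))) (Z = Pow(Add(-33, Pow(Add(Mul(-2, Add(1, Mul(2, -2))), -4), 2)), Rational(1, 2)) = Pow(Add(-33, Pow(Add(Mul(-2, Add(1, -4)), -4), 2)), Rational(1, 2)) = Pow(Add(-33, Pow(Add(Mul(-2, -3), -4), 2)), Rational(1, 2)) = Pow(Add(-33, Pow(Add(6, -4), 2)), Rational(1, 2)) = Pow(Add(-33, Pow(2, 2)), Rational(1, 2)) = Pow(Add(-33, 4), Rational(1, 2)) = Pow(-29, Rational(1, 2)) = Mul(I, Pow(29, Rational(1, 2))) ≈ Mul(5.3852, I))
X = -72 (X = Mul(-6, Add(-23, Mul(-1, -35))) = Mul(-6, Add(-23, 35)) = Mul(-6, 12) = -72)
Pow(Add(X, Z), 2) = Pow(Add(-72, Mul(I, Pow(29, Rational(1, 2)))), 2)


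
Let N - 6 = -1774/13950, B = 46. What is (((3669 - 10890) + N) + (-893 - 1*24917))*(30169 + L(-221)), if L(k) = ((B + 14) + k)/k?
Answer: -307172535077524/308295 ≈ -9.9636e+8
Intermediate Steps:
N = 40963/6975 (N = 6 - 1774/13950 = 6 - 1774*1/13950 = 6 - 887/6975 = 40963/6975 ≈ 5.8728)
L(k) = (60 + k)/k (L(k) = ((46 + 14) + k)/k = (60 + k)/k)
(((3669 - 10890) + N) + (-893 - 1*24917))*(30169 + L(-221)) = (((3669 - 10890) + 40963/6975) + (-893 - 1*24917))*(30169 + (60 - 221)/(-221)) = ((-7221 + 40963/6975) + (-893 - 24917))*(30169 - 1/221*(-161)) = (-50325512/6975 - 25810)*(30169 + 161/221) = -230350262/6975*6667510/221 = -307172535077524/308295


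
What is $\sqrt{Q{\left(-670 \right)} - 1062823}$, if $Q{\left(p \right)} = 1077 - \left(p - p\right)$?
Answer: $i \sqrt{1061746} \approx 1030.4 i$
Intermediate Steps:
$Q{\left(p \right)} = 1077$ ($Q{\left(p \right)} = 1077 - 0 = 1077 + 0 = 1077$)
$\sqrt{Q{\left(-670 \right)} - 1062823} = \sqrt{1077 - 1062823} = \sqrt{-1061746} = i \sqrt{1061746}$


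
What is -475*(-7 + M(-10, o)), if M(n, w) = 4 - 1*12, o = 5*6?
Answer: 7125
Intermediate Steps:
o = 30
M(n, w) = -8 (M(n, w) = 4 - 12 = -8)
-475*(-7 + M(-10, o)) = -475*(-7 - 8) = -475*(-15) = 7125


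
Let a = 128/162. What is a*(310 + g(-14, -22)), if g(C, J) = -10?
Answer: 6400/27 ≈ 237.04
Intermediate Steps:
a = 64/81 (a = 128*(1/162) = 64/81 ≈ 0.79012)
a*(310 + g(-14, -22)) = 64*(310 - 10)/81 = (64/81)*300 = 6400/27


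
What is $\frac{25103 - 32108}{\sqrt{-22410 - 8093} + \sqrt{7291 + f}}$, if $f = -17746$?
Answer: $\frac{7005 i}{\sqrt{10455} + \sqrt{30503}} \approx 25.298 i$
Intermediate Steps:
$\frac{25103 - 32108}{\sqrt{-22410 - 8093} + \sqrt{7291 + f}} = \frac{25103 - 32108}{\sqrt{-22410 - 8093} + \sqrt{7291 - 17746}} = - \frac{7005}{\sqrt{-30503} + \sqrt{-10455}} = - \frac{7005}{i \sqrt{30503} + i \sqrt{10455}} = - \frac{7005}{i \sqrt{10455} + i \sqrt{30503}}$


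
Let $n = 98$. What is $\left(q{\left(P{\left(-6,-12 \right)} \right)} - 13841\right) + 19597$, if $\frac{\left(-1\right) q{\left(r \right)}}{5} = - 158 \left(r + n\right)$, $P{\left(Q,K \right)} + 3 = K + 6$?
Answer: $76066$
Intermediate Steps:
$P{\left(Q,K \right)} = 3 + K$ ($P{\left(Q,K \right)} = -3 + \left(K + 6\right) = -3 + \left(6 + K\right) = 3 + K$)
$q{\left(r \right)} = 77420 + 790 r$ ($q{\left(r \right)} = - 5 \left(- 158 \left(r + 98\right)\right) = - 5 \left(- 158 \left(98 + r\right)\right) = - 5 \left(-15484 - 158 r\right) = 77420 + 790 r$)
$\left(q{\left(P{\left(-6,-12 \right)} \right)} - 13841\right) + 19597 = \left(\left(77420 + 790 \left(3 - 12\right)\right) - 13841\right) + 19597 = \left(\left(77420 + 790 \left(-9\right)\right) - 13841\right) + 19597 = \left(\left(77420 - 7110\right) - 13841\right) + 19597 = \left(70310 - 13841\right) + 19597 = 56469 + 19597 = 76066$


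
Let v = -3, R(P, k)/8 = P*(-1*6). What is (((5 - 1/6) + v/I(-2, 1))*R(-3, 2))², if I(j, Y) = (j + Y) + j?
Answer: 705600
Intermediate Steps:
R(P, k) = -48*P (R(P, k) = 8*(P*(-1*6)) = 8*(P*(-6)) = 8*(-6*P) = -48*P)
I(j, Y) = Y + 2*j (I(j, Y) = (Y + j) + j = Y + 2*j)
(((5 - 1/6) + v/I(-2, 1))*R(-3, 2))² = (((5 - 1/6) - 3/(1 + 2*(-2)))*(-48*(-3)))² = (((5 - 1*⅙) - 3/(1 - 4))*144)² = (((5 - ⅙) - 3/(-3))*144)² = ((29/6 - 3*(-⅓))*144)² = ((29/6 + 1)*144)² = ((35/6)*144)² = 840² = 705600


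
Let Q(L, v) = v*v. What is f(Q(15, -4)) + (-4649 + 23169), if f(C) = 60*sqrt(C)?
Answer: 18760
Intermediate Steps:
Q(L, v) = v**2
f(Q(15, -4)) + (-4649 + 23169) = 60*sqrt((-4)**2) + (-4649 + 23169) = 60*sqrt(16) + 18520 = 60*4 + 18520 = 240 + 18520 = 18760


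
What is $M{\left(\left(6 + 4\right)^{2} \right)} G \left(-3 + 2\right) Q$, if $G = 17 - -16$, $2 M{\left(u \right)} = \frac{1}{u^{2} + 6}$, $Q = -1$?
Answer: $\frac{33}{20012} \approx 0.001649$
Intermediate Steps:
$M{\left(u \right)} = \frac{1}{2 \left(6 + u^{2}\right)}$ ($M{\left(u \right)} = \frac{1}{2 \left(u^{2} + 6\right)} = \frac{1}{2 \left(6 + u^{2}\right)}$)
$G = 33$ ($G = 17 + 16 = 33$)
$M{\left(\left(6 + 4\right)^{2} \right)} G \left(-3 + 2\right) Q = \frac{1}{2 \left(6 + \left(\left(6 + 4\right)^{2}\right)^{2}\right)} 33 \left(-3 + 2\right) \left(-1\right) = \frac{1}{2 \left(6 + \left(10^{2}\right)^{2}\right)} 33 \left(\left(-1\right) \left(-1\right)\right) = \frac{1}{2 \left(6 + 100^{2}\right)} 33 \cdot 1 = \frac{1}{2 \left(6 + 10000\right)} 33 \cdot 1 = \frac{1}{2 \cdot 10006} \cdot 33 \cdot 1 = \frac{1}{2} \cdot \frac{1}{10006} \cdot 33 \cdot 1 = \frac{1}{20012} \cdot 33 \cdot 1 = \frac{33}{20012} \cdot 1 = \frac{33}{20012}$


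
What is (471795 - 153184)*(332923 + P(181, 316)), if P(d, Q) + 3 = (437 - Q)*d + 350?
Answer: 113161387481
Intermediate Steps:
P(d, Q) = 347 + d*(437 - Q) (P(d, Q) = -3 + ((437 - Q)*d + 350) = -3 + (d*(437 - Q) + 350) = -3 + (350 + d*(437 - Q)) = 347 + d*(437 - Q))
(471795 - 153184)*(332923 + P(181, 316)) = (471795 - 153184)*(332923 + (347 + 437*181 - 1*316*181)) = 318611*(332923 + (347 + 79097 - 57196)) = 318611*(332923 + 22248) = 318611*355171 = 113161387481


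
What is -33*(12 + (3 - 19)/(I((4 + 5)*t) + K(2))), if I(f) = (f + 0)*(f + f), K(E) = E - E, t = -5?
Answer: -267212/675 ≈ -395.87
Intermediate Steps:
K(E) = 0
I(f) = 2*f² (I(f) = f*(2*f) = 2*f²)
-33*(12 + (3 - 19)/(I((4 + 5)*t) + K(2))) = -33*(12 + (3 - 19)/(2*((4 + 5)*(-5))² + 0)) = -33*(12 - 16/(2*(9*(-5))² + 0)) = -33*(12 - 16/(2*(-45)² + 0)) = -33*(12 - 16/(2*2025 + 0)) = -33*(12 - 16/(4050 + 0)) = -33*(12 - 16/4050) = -33*(12 - 16*1/4050) = -33*(12 - 8/2025) = -33*24292/2025 = -267212/675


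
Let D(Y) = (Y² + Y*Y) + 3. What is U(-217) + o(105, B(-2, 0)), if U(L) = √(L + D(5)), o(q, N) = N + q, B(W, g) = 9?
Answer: 114 + 2*I*√41 ≈ 114.0 + 12.806*I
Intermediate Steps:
D(Y) = 3 + 2*Y² (D(Y) = (Y² + Y²) + 3 = 2*Y² + 3 = 3 + 2*Y²)
U(L) = √(53 + L) (U(L) = √(L + (3 + 2*5²)) = √(L + (3 + 2*25)) = √(L + (3 + 50)) = √(L + 53) = √(53 + L))
U(-217) + o(105, B(-2, 0)) = √(53 - 217) + (9 + 105) = √(-164) + 114 = 2*I*√41 + 114 = 114 + 2*I*√41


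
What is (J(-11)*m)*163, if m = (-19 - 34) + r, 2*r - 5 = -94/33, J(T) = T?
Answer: 558601/6 ≈ 93100.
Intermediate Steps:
r = 71/66 (r = 5/2 + (-94/33)/2 = 5/2 + (-94*1/33)/2 = 5/2 + (1/2)*(-94/33) = 5/2 - 47/33 = 71/66 ≈ 1.0758)
m = -3427/66 (m = (-19 - 34) + 71/66 = -53 + 71/66 = -3427/66 ≈ -51.924)
(J(-11)*m)*163 = -11*(-3427/66)*163 = (3427/6)*163 = 558601/6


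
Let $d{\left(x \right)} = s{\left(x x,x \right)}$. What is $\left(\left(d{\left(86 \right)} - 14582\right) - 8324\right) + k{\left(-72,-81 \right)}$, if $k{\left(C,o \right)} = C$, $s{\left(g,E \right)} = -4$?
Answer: $-22982$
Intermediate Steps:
$d{\left(x \right)} = -4$
$\left(\left(d{\left(86 \right)} - 14582\right) - 8324\right) + k{\left(-72,-81 \right)} = \left(\left(-4 - 14582\right) - 8324\right) - 72 = \left(-14586 - 8324\right) - 72 = -22910 - 72 = -22982$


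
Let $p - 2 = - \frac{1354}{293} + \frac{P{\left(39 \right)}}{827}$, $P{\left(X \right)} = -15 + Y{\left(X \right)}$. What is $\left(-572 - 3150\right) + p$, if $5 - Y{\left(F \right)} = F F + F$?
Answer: $- \frac{902976688}{242311} \approx -3726.5$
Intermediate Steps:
$Y{\left(F \right)} = 5 - F - F^{2}$ ($Y{\left(F \right)} = 5 - \left(F F + F\right) = 5 - \left(F^{2} + F\right) = 5 - \left(F + F^{2}\right) = 5 - F - F^{2}$)
$P{\left(X \right)} = -10 - X - X^{2}$ ($P{\left(X \right)} = -15 - \left(-5 + X + X^{2}\right) = -10 - X - X^{2}$)
$p = - \frac{1095146}{242311}$ ($p = 2 - \left(\frac{1354}{293} - \frac{-10 - 39 - 39^{2}}{827}\right) = 2 - \left(\frac{1354}{293} - \left(-10 - 39 - 1521\right) \frac{1}{827}\right) = 2 - \frac{1579768}{242311} = - \frac{1095146}{242311} \approx -4.5196$)
$\left(-572 - 3150\right) + p = \left(-572 - 3150\right) - \frac{1095146}{242311} = -3722 - \frac{1095146}{242311} = - \frac{902976688}{242311}$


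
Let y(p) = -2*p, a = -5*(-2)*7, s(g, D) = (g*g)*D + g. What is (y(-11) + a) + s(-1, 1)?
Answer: 92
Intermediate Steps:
s(g, D) = g + D*g**2 (s(g, D) = g**2*D + g = D*g**2 + g = g + D*g**2)
a = 70 (a = 10*7 = 70)
(y(-11) + a) + s(-1, 1) = (-2*(-11) + 70) - (1 + 1*(-1)) = (22 + 70) - (1 - 1) = 92 - 1*0 = 92 + 0 = 92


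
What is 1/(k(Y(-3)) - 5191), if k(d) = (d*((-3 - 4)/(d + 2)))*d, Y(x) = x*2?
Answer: -1/5128 ≈ -0.00019501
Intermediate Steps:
Y(x) = 2*x
k(d) = -7*d²/(2 + d) (k(d) = (d*(-7/(2 + d)))*d = (-7*d/(2 + d))*d = -7*d²/(2 + d))
1/(k(Y(-3)) - 5191) = 1/(-7*(2*(-3))²/(2 + 2*(-3)) - 5191) = 1/(-7*(-6)²/(2 - 6) - 5191) = 1/(-7*36/(-4) - 5191) = 1/(-7*36*(-¼) - 5191) = 1/(63 - 5191) = 1/(-5128) = -1/5128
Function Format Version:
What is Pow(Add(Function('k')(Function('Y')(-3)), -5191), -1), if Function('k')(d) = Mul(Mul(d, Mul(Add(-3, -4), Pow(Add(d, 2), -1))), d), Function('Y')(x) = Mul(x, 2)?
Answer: Rational(-1, 5128) ≈ -0.00019501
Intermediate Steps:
Function('Y')(x) = Mul(2, x)
Function('k')(d) = Mul(-7, Pow(d, 2), Pow(Add(2, d), -1)) (Function('k')(d) = Mul(Mul(d, Mul(-7, Pow(Add(2, d), -1))), d) = Mul(Mul(-7, d, Pow(Add(2, d), -1)), d) = Mul(-7, Pow(d, 2), Pow(Add(2, d), -1)))
Pow(Add(Function('k')(Function('Y')(-3)), -5191), -1) = Pow(Add(Mul(-7, Pow(Mul(2, -3), 2), Pow(Add(2, Mul(2, -3)), -1)), -5191), -1) = Pow(Add(Mul(-7, Pow(-6, 2), Pow(Add(2, -6), -1)), -5191), -1) = Pow(Add(Mul(-7, 36, Pow(-4, -1)), -5191), -1) = Pow(Add(Mul(-7, 36, Rational(-1, 4)), -5191), -1) = Pow(Add(63, -5191), -1) = Pow(-5128, -1) = Rational(-1, 5128)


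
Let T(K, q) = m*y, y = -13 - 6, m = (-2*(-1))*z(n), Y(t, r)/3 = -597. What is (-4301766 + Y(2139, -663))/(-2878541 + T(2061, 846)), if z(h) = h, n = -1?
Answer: 1434519/959501 ≈ 1.4951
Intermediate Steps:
Y(t, r) = -1791 (Y(t, r) = 3*(-597) = -1791)
m = -2 (m = -2*(-1)*(-1) = 2*(-1) = -2)
y = -19
T(K, q) = 38 (T(K, q) = -2*(-19) = 38)
(-4301766 + Y(2139, -663))/(-2878541 + T(2061, 846)) = (-4301766 - 1791)/(-2878541 + 38) = -4303557/(-2878503) = -4303557*(-1/2878503) = 1434519/959501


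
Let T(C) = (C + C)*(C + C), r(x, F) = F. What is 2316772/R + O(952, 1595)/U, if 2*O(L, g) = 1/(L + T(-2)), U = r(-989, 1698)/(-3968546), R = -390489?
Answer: -46291227395/6483158704 ≈ -7.1402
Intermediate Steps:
U = -849/1984273 (U = 1698/(-3968546) = 1698*(-1/3968546) = -849/1984273 ≈ -0.00042786)
T(C) = 4*C² (T(C) = (2*C)*(2*C) = 4*C²)
O(L, g) = 1/(2*(16 + L)) (O(L, g) = 1/(2*(L + 4*(-2)²)) = 1/(2*(L + 4*4)) = 1/(2*(L + 16)) = 1/(2*(16 + L)))
2316772/R + O(952, 1595)/U = 2316772/(-390489) + (1/(2*(16 + 952)))/(-849/1984273) = 2316772*(-1/390489) + ((½)/968)*(-1984273/849) = -2316772/390489 + ((½)*(1/968))*(-1984273/849) = -2316772/390489 + (1/1936)*(-1984273/849) = -2316772/390489 - 1984273/1643664 = -46291227395/6483158704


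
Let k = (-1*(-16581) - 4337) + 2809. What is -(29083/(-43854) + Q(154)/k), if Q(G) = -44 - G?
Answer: 446469491/660134262 ≈ 0.67633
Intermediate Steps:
k = 15053 (k = (16581 - 4337) + 2809 = 12244 + 2809 = 15053)
-(29083/(-43854) + Q(154)/k) = -(29083/(-43854) + (-44 - 1*154)/15053) = -(29083*(-1/43854) + (-44 - 154)*(1/15053)) = -(-29083/43854 - 198*1/15053) = -(-29083/43854 - 198/15053) = -1*(-446469491/660134262) = 446469491/660134262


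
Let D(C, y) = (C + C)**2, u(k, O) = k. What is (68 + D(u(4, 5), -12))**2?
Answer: 17424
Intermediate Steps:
D(C, y) = 4*C**2 (D(C, y) = (2*C)**2 = 4*C**2)
(68 + D(u(4, 5), -12))**2 = (68 + 4*4**2)**2 = (68 + 4*16)**2 = (68 + 64)**2 = 132**2 = 17424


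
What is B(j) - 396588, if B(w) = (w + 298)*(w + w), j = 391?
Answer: 142210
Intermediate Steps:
B(w) = 2*w*(298 + w) (B(w) = (298 + w)*(2*w) = 2*w*(298 + w))
B(j) - 396588 = 2*391*(298 + 391) - 396588 = 2*391*689 - 396588 = 538798 - 396588 = 142210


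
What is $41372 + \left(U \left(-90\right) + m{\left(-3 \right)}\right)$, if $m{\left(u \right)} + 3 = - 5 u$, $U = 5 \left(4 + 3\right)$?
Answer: $38234$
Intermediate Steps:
$U = 35$ ($U = 5 \cdot 7 = 35$)
$m{\left(u \right)} = -3 - 5 u$
$41372 + \left(U \left(-90\right) + m{\left(-3 \right)}\right) = 41372 + \left(35 \left(-90\right) - -12\right) = 41372 + \left(-3150 + \left(-3 + 15\right)\right) = 41372 + \left(-3150 + 12\right) = 41372 - 3138 = 38234$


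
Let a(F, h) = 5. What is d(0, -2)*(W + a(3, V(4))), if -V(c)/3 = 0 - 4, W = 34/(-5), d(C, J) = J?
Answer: 18/5 ≈ 3.6000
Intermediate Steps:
W = -34/5 (W = 34*(-⅕) = -34/5 ≈ -6.8000)
V(c) = 12 (V(c) = -3*(0 - 4) = -3*(-4) = 12)
d(0, -2)*(W + a(3, V(4))) = -2*(-34/5 + 5) = -2*(-9/5) = 18/5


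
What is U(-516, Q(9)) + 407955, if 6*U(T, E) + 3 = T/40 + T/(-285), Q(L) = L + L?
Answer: 465066023/1140 ≈ 4.0795e+5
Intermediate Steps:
Q(L) = 2*L
U(T, E) = -1/2 + 49*T/13680 (U(T, E) = -1/2 + (T/40 + T/(-285))/6 = -1/2 + (T*(1/40) + T*(-1/285))/6 = -1/2 + (T/40 - T/285)/6 = -1/2 + (49*T/2280)/6 = -1/2 + 49*T/13680)
U(-516, Q(9)) + 407955 = (-1/2 + (49/13680)*(-516)) + 407955 = (-1/2 - 2107/1140) + 407955 = -2677/1140 + 407955 = 465066023/1140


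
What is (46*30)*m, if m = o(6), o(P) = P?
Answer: 8280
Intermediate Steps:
m = 6
(46*30)*m = (46*30)*6 = 1380*6 = 8280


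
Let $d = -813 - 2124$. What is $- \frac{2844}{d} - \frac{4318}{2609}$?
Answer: $- \frac{1753990}{2554211} \approx -0.68671$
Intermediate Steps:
$d = -2937$
$- \frac{2844}{d} - \frac{4318}{2609} = - \frac{2844}{-2937} - \frac{4318}{2609} = \left(-2844\right) \left(- \frac{1}{2937}\right) - \frac{4318}{2609} = \frac{948}{979} - \frac{4318}{2609} = - \frac{1753990}{2554211}$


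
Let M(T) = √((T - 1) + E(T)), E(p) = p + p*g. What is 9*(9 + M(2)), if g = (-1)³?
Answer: 90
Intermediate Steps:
g = -1
E(p) = 0 (E(p) = p + p*(-1) = p - p = 0)
M(T) = √(-1 + T) (M(T) = √((T - 1) + 0) = √((-1 + T) + 0) = √(-1 + T))
9*(9 + M(2)) = 9*(9 + √(-1 + 2)) = 9*(9 + √1) = 9*(9 + 1) = 9*10 = 90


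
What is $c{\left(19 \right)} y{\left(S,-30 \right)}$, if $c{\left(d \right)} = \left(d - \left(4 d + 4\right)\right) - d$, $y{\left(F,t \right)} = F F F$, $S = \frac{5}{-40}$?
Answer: $\frac{5}{32} \approx 0.15625$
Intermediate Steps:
$S = - \frac{1}{8}$ ($S = 5 \left(- \frac{1}{40}\right) = - \frac{1}{8} \approx -0.125$)
$y{\left(F,t \right)} = F^{3}$ ($y{\left(F,t \right)} = F^{2} F = F^{3}$)
$c{\left(d \right)} = -4 - 4 d$ ($c{\left(d \right)} = \left(d - \left(4 + 4 d\right)\right) - d = \left(-4 - 3 d\right) - d = -4 - 4 d$)
$c{\left(19 \right)} y{\left(S,-30 \right)} = \left(-4 - 76\right) \left(- \frac{1}{8}\right)^{3} = \left(-4 - 76\right) \left(- \frac{1}{512}\right) = \left(-80\right) \left(- \frac{1}{512}\right) = \frac{5}{32}$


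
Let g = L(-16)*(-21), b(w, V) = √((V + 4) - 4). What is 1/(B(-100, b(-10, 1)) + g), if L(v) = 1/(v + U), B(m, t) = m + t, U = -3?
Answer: -19/1860 ≈ -0.010215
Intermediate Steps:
b(w, V) = √V (b(w, V) = √((4 + V) - 4) = √V)
L(v) = 1/(-3 + v) (L(v) = 1/(v - 3) = 1/(-3 + v))
g = 21/19 (g = -21/(-3 - 16) = -21/(-19) = -1/19*(-21) = 21/19 ≈ 1.1053)
1/(B(-100, b(-10, 1)) + g) = 1/((-100 + √1) + 21/19) = 1/((-100 + 1) + 21/19) = 1/(-99 + 21/19) = 1/(-1860/19) = -19/1860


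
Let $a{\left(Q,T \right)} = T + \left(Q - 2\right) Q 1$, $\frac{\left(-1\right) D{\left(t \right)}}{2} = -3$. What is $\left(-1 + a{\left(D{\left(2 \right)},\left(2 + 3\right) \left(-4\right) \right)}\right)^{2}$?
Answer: $9$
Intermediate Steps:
$D{\left(t \right)} = 6$ ($D{\left(t \right)} = \left(-2\right) \left(-3\right) = 6$)
$a{\left(Q,T \right)} = T + Q \left(-2 + Q\right)$ ($a{\left(Q,T \right)} = T + \left(-2 + Q\right) Q 1 = T + Q \left(-2 + Q\right) 1 = T + Q \left(-2 + Q\right)$)
$\left(-1 + a{\left(D{\left(2 \right)},\left(2 + 3\right) \left(-4\right) \right)}\right)^{2} = \left(-1 + \left(\left(2 + 3\right) \left(-4\right) + 6^{2} - 12\right)\right)^{2} = \left(-1 + \left(5 \left(-4\right) + 36 - 12\right)\right)^{2} = \left(-1 - -4\right)^{2} = \left(-1 + 4\right)^{2} = 3^{2} = 9$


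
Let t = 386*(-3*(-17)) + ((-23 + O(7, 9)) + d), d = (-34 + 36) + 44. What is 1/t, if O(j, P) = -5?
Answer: 1/19704 ≈ 5.0751e-5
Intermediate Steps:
d = 46 (d = 2 + 44 = 46)
t = 19704 (t = 386*(-3*(-17)) + ((-23 - 5) + 46) = 386*51 + (-28 + 46) = 19686 + 18 = 19704)
1/t = 1/19704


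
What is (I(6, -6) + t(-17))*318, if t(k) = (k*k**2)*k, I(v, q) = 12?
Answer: 26563494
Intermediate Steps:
t(k) = k**4 (t(k) = k**3*k = k**4)
(I(6, -6) + t(-17))*318 = (12 + (-17)**4)*318 = (12 + 83521)*318 = 83533*318 = 26563494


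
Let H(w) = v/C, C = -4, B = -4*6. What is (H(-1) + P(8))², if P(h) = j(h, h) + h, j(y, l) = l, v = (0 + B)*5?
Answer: 2116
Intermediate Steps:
B = -24
v = -120 (v = (0 - 24)*5 = -24*5 = -120)
P(h) = 2*h (P(h) = h + h = 2*h)
H(w) = 30 (H(w) = -120/(-4) = -120*(-¼) = 30)
(H(-1) + P(8))² = (30 + 2*8)² = (30 + 16)² = 46² = 2116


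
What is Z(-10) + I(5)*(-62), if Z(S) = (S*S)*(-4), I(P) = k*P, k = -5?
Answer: 1150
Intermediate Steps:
I(P) = -5*P
Z(S) = -4*S² (Z(S) = S²*(-4) = -4*S²)
Z(-10) + I(5)*(-62) = -4*(-10)² - 5*5*(-62) = -4*100 - 25*(-62) = -400 + 1550 = 1150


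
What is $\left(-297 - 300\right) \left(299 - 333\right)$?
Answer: $20298$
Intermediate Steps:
$\left(-297 - 300\right) \left(299 - 333\right) = \left(-597\right) \left(-34\right) = 20298$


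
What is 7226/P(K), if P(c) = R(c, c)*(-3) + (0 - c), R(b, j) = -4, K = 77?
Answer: -7226/65 ≈ -111.17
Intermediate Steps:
P(c) = 12 - c (P(c) = -4*(-3) + (0 - c) = 12 - c)
7226/P(K) = 7226/(12 - 1*77) = 7226/(12 - 77) = 7226/(-65) = 7226*(-1/65) = -7226/65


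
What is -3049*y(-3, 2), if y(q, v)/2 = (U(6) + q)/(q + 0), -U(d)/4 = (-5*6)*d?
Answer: 1457422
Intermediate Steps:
U(d) = 120*d (U(d) = -4*(-5*6)*d = -(-120)*d = 120*d)
y(q, v) = 2*(720 + q)/q (y(q, v) = 2*((120*6 + q)/(q + 0)) = 2*((720 + q)/q) = 2*(720 + q)/q)
-3049*y(-3, 2) = -3049*(2 + 1440/(-3)) = -3049*(2 + 1440*(-⅓)) = -3049*(2 - 480) = -3049*(-478) = 1457422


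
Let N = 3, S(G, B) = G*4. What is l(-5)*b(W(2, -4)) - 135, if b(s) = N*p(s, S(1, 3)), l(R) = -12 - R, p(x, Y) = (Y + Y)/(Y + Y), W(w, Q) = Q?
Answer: -156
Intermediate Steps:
S(G, B) = 4*G
p(x, Y) = 1 (p(x, Y) = (2*Y)/((2*Y)) = (2*Y)*(1/(2*Y)) = 1)
b(s) = 3 (b(s) = 3*1 = 3)
l(-5)*b(W(2, -4)) - 135 = (-12 - 1*(-5))*3 - 135 = (-12 + 5)*3 - 135 = -7*3 - 135 = -21 - 135 = -156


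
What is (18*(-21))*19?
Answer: -7182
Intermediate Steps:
(18*(-21))*19 = -378*19 = -7182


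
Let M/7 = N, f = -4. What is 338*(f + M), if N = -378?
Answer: -895700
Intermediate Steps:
M = -2646 (M = 7*(-378) = -2646)
338*(f + M) = 338*(-4 - 2646) = 338*(-2650) = -895700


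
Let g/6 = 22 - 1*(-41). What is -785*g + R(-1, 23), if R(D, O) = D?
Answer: -296731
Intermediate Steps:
g = 378 (g = 6*(22 - 1*(-41)) = 6*(22 + 41) = 6*63 = 378)
-785*g + R(-1, 23) = -785*378 - 1 = -296730 - 1 = -296731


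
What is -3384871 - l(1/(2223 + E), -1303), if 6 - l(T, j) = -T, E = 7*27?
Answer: -8164323325/2412 ≈ -3.3849e+6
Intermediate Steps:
E = 189
l(T, j) = 6 + T (l(T, j) = 6 - (-1)*T = 6 + T)
-3384871 - l(1/(2223 + E), -1303) = -3384871 - (6 + 1/(2223 + 189)) = -3384871 - (6 + 1/2412) = -3384871 - 1*14473/2412 = -3384871 - 14473/2412 = -8164323325/2412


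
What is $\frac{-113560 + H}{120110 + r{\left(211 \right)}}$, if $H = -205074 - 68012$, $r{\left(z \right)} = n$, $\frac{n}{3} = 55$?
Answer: $- \frac{386646}{120275} \approx -3.2147$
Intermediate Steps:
$n = 165$ ($n = 3 \cdot 55 = 165$)
$r{\left(z \right)} = 165$
$H = -273086$
$\frac{-113560 + H}{120110 + r{\left(211 \right)}} = \frac{-113560 - 273086}{120110 + 165} = - \frac{386646}{120275}$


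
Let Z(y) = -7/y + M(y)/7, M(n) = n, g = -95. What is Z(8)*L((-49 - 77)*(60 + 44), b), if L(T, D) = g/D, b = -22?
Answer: 1425/1232 ≈ 1.1567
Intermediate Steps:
Z(y) = -7/y + y/7
L(T, D) = -95/D
Z(8)*L((-49 - 77)*(60 + 44), b) = (-7/8 + (⅐)*8)*(-95/(-22)) = (-7*⅛ + 8/7)*(-95*(-1/22)) = (-7/8 + 8/7)*(95/22) = (15/56)*(95/22) = 1425/1232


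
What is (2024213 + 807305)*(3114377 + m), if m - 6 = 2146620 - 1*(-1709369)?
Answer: 19736733784696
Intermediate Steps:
m = 3855995 (m = 6 + (2146620 - 1*(-1709369)) = 6 + (2146620 + 1709369) = 6 + 3855989 = 3855995)
(2024213 + 807305)*(3114377 + m) = (2024213 + 807305)*(3114377 + 3855995) = 2831518*6970372 = 19736733784696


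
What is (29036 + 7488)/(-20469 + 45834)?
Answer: 36524/25365 ≈ 1.4399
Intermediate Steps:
(29036 + 7488)/(-20469 + 45834) = 36524/25365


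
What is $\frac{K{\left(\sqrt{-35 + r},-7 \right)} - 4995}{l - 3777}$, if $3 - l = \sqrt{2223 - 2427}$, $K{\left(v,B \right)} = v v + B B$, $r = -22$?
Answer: $\frac{185111}{139640} - \frac{5003 i \sqrt{51}}{7121640} \approx 1.3256 - 0.0050169 i$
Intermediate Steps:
$K{\left(v,B \right)} = B^{2} + v^{2}$ ($K{\left(v,B \right)} = v^{2} + B^{2} = B^{2} + v^{2}$)
$l = 3 - 2 i \sqrt{51}$ ($l = 3 - \sqrt{2223 - 2427} = 3 - \sqrt{-204} = 3 - 2 i \sqrt{51} \approx 3.0 - 14.283 i$)
$\frac{K{\left(\sqrt{-35 + r},-7 \right)} - 4995}{l - 3777} = \frac{\left(\left(-7\right)^{2} + \left(\sqrt{-35 - 22}\right)^{2}\right) - 4995}{\left(3 - 2 i \sqrt{51}\right) - 3777} = \frac{\left(49 + \left(\sqrt{-57}\right)^{2}\right) - 4995}{-3774 - 2 i \sqrt{51}} = \frac{\left(49 + \left(i \sqrt{57}\right)^{2}\right) - 4995}{-3774 - 2 i \sqrt{51}} = \frac{\left(49 - 57\right) - 4995}{-3774 - 2 i \sqrt{51}} = \frac{-8 - 4995}{-3774 - 2 i \sqrt{51}} = - \frac{5003}{-3774 - 2 i \sqrt{51}}$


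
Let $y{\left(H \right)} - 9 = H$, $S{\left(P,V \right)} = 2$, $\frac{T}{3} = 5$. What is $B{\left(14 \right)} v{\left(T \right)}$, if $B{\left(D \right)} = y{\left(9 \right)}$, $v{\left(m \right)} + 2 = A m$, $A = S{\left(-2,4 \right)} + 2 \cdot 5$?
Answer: $3204$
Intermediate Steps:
$T = 15$ ($T = 3 \cdot 5 = 15$)
$A = 12$ ($A = 2 + 2 \cdot 5 = 2 + 10 = 12$)
$v{\left(m \right)} = -2 + 12 m$
$y{\left(H \right)} = 9 + H$
$B{\left(D \right)} = 18$ ($B{\left(D \right)} = 9 + 9 = 18$)
$B{\left(14 \right)} v{\left(T \right)} = 18 \left(-2 + 12 \cdot 15\right) = 18 \left(-2 + 180\right) = 18 \cdot 178 = 3204$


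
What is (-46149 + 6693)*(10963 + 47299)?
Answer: -2298785472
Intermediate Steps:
(-46149 + 6693)*(10963 + 47299) = -39456*58262 = -2298785472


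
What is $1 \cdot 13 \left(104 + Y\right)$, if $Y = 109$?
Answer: $2769$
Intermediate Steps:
$1 \cdot 13 \left(104 + Y\right) = 1 \cdot 13 \left(104 + 109\right) = 13 \cdot 213 = 2769$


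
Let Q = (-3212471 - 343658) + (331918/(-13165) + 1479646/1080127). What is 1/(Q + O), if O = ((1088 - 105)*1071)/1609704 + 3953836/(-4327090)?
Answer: -1100512875119297247320/3913592274627910332189474777 ≈ -2.8120e-7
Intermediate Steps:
O = -100498642343/386963004520 (O = (983*1071)*(1/1609704) + 3953836*(-1/4327090) = 1052793*(1/1609704) - 1976918/2163545 = 116977/178856 - 1976918/2163545 = -100498642343/386963004520 ≈ -0.25971)
Q = -50568038069516191/14219871955 (Q = -3556129 + (331918*(-1/13165) + 1479646*(1/1080127)) = -3556129 + (-331918/13165 + 1479646/1080127) = -3556129 - 339034053996/14219871955 = -50568038069516191/14219871955 ≈ -3.5562e+6)
1/(Q + O) = 1/(-50568038069516191/14219871955 - 100498642343/386963004520) = 1/(-3913592274627910332189474777/1100512875119297247320) = -1100512875119297247320/3913592274627910332189474777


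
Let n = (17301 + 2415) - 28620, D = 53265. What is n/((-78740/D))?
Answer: 23713578/3937 ≈ 6023.3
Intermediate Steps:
n = -8904 (n = 19716 - 28620 = -8904)
n/((-78740/D)) = -8904/((-78740/53265)) = -8904/((-78740*1/53265)) = -8904/(-15748/10653) = -8904*(-10653/15748) = 23713578/3937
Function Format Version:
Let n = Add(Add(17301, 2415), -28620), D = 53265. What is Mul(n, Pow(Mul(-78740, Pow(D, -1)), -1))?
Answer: Rational(23713578, 3937) ≈ 6023.3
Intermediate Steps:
n = -8904 (n = Add(19716, -28620) = -8904)
Mul(n, Pow(Mul(-78740, Pow(D, -1)), -1)) = Mul(-8904, Pow(Mul(-78740, Pow(53265, -1)), -1)) = Mul(-8904, Pow(Mul(-78740, Rational(1, 53265)), -1)) = Mul(-8904, Pow(Rational(-15748, 10653), -1)) = Mul(-8904, Rational(-10653, 15748)) = Rational(23713578, 3937)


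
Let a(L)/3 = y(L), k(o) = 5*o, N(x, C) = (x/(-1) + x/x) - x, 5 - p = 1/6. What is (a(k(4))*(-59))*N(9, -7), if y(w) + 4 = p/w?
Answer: -452353/40 ≈ -11309.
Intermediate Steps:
p = 29/6 (p = 5 - 1/6 = 5 - 1*⅙ = 5 - ⅙ = 29/6 ≈ 4.8333)
N(x, C) = 1 - 2*x (N(x, C) = (x*(-1) + 1) - x = (-x + 1) - x = (1 - x) - x = 1 - 2*x)
y(w) = -4 + 29/(6*w)
a(L) = -12 + 29/(2*L) (a(L) = 3*(-4 + 29/(6*L)) = -12 + 29/(2*L))
(a(k(4))*(-59))*N(9, -7) = ((-12 + 29/(2*((5*4))))*(-59))*(1 - 2*9) = ((-12 + (29/2)/20)*(-59))*(1 - 18) = ((-12 + (29/2)*(1/20))*(-59))*(-17) = ((-12 + 29/40)*(-59))*(-17) = -451/40*(-59)*(-17) = (26609/40)*(-17) = -452353/40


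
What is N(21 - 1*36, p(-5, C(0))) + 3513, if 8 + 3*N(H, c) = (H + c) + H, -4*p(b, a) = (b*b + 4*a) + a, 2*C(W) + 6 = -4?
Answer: 10501/3 ≈ 3500.3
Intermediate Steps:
C(W) = -5 (C(W) = -3 + (1/2)*(-4) = -3 - 2 = -5)
p(b, a) = -5*a/4 - b**2/4 (p(b, a) = -((b*b + 4*a) + a)/4 = -((b**2 + 4*a) + a)/4 = -(b**2 + 5*a)/4 = -5*a/4 - b**2/4)
N(H, c) = -8/3 + c/3 + 2*H/3 (N(H, c) = -8/3 + ((H + c) + H)/3 = -8/3 + (c + 2*H)/3 = -8/3 + (c/3 + 2*H/3) = -8/3 + c/3 + 2*H/3)
N(21 - 1*36, p(-5, C(0))) + 3513 = (-8/3 + (-5/4*(-5) - 1/4*(-5)**2)/3 + 2*(21 - 1*36)/3) + 3513 = (-8/3 + (25/4 - 1/4*25)/3 + 2*(21 - 36)/3) + 3513 = (-8/3 + (25/4 - 25/4)/3 + (2/3)*(-15)) + 3513 = (-8/3 + (1/3)*0 - 10) + 3513 = (-8/3 + 0 - 10) + 3513 = -38/3 + 3513 = 10501/3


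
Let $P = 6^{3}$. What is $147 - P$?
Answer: $-69$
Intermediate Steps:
$P = 216$
$147 - P = 147 - 216 = -69$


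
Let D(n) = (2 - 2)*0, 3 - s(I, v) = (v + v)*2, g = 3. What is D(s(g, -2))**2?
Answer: 0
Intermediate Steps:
s(I, v) = 3 - 4*v (s(I, v) = 3 - (v + v)*2 = 3 - 2*v*2 = 3 - 4*v)
D(n) = 0 (D(n) = 0*0 = 0)
D(s(g, -2))**2 = 0**2 = 0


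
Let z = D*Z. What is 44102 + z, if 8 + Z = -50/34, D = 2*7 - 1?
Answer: 747641/17 ≈ 43979.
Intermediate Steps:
D = 13 (D = 14 - 1 = 13)
Z = -161/17 (Z = -8 - 50/34 = -8 - 50*1/34 = -8 - 25/17 = -161/17 ≈ -9.4706)
z = -2093/17 (z = 13*(-161/17) = -2093/17 ≈ -123.12)
44102 + z = 44102 - 2093/17 = 747641/17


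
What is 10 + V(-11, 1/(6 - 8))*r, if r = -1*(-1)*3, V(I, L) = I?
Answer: -23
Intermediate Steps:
r = 3 (r = 1*3 = 3)
10 + V(-11, 1/(6 - 8))*r = 10 - 11*3 = 10 - 33 = -23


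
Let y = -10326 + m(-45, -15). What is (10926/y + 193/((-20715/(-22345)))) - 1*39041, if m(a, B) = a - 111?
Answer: -281072496865/7237821 ≈ -38834.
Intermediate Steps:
m(a, B) = -111 + a
y = -10482 (y = -10326 + (-111 - 45) = -10326 - 156 = -10482)
(10926/y + 193/((-20715/(-22345)))) - 1*39041 = (10926/(-10482) + 193/((-20715/(-22345)))) - 1*39041 = (10926*(-1/10482) + 193/((-20715*(-1/22345)))) - 39041 = (-1821/1747 + 193/(4143/4469)) - 39041 = (-1821/1747 + 193*(4469/4143)) - 39041 = (-1821/1747 + 862517/4143) - 39041 = 1499272796/7237821 - 39041 = -281072496865/7237821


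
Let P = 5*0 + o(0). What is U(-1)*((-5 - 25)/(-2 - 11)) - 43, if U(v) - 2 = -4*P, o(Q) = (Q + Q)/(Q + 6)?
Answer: -499/13 ≈ -38.385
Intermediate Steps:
o(Q) = 2*Q/(6 + Q) (o(Q) = (2*Q)/(6 + Q) = 2*Q/(6 + Q))
P = 0 (P = 5*0 + 2*0/(6 + 0) = 0 + 2*0/6 = 0 + 2*0*(1/6) = 0 + 0 = 0)
U(v) = 2 (U(v) = 2 - 4*0 = 2 + 0 = 2)
U(-1)*((-5 - 25)/(-2 - 11)) - 43 = 2*((-5 - 25)/(-2 - 11)) - 43 = 2*(-30/(-13)) - 43 = 2*(-30*(-1/13)) - 43 = 2*(30/13) - 43 = 60/13 - 43 = -499/13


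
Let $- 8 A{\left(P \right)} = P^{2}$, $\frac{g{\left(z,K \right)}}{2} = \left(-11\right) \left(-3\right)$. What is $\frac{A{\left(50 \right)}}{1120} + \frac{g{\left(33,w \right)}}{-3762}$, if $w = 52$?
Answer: $- \frac{7573}{25536} \approx -0.29656$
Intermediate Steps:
$g{\left(z,K \right)} = 66$ ($g{\left(z,K \right)} = 2 \left(\left(-11\right) \left(-3\right)\right) = 2 \cdot 33 = 66$)
$A{\left(P \right)} = - \frac{P^{2}}{8}$
$\frac{A{\left(50 \right)}}{1120} + \frac{g{\left(33,w \right)}}{-3762} = \frac{\left(- \frac{1}{8}\right) 50^{2}}{1120} + \frac{66}{-3762} = \left(- \frac{1}{8}\right) 2500 \cdot \frac{1}{1120} + 66 \left(- \frac{1}{3762}\right) = \left(- \frac{625}{2}\right) \frac{1}{1120} - \frac{1}{57} = - \frac{125}{448} - \frac{1}{57} = - \frac{7573}{25536}$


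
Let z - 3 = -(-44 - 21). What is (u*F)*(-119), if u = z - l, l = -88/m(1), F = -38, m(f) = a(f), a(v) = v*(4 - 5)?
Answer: -90440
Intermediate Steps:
a(v) = -v (a(v) = v*(-1) = -v)
m(f) = -f
z = 68 (z = 3 - (-44 - 21) = 3 - 1*(-65) = 3 + 65 = 68)
l = 88 (l = -88/((-1*1)) = -88/(-1) = -88*(-1) = 88)
u = -20 (u = 68 - 1*88 = 68 - 88 = -20)
(u*F)*(-119) = -20*(-38)*(-119) = 760*(-119) = -90440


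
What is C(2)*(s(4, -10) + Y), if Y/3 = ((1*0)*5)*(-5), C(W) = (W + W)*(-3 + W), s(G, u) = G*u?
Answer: 160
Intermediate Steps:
C(W) = 2*W*(-3 + W) (C(W) = (2*W)*(-3 + W) = 2*W*(-3 + W))
Y = 0 (Y = 3*(((1*0)*5)*(-5)) = 3*((0*5)*(-5)) = 3*(0*(-5)) = 3*0 = 0)
C(2)*(s(4, -10) + Y) = (2*2*(-3 + 2))*(4*(-10) + 0) = (2*2*(-1))*(-40 + 0) = -4*(-40) = 160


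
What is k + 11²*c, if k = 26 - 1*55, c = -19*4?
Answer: -9225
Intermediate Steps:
c = -76
k = -29 (k = 26 - 55 = -29)
k + 11²*c = -29 + 11²*(-76) = -29 + 121*(-76) = -29 - 9196 = -9225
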